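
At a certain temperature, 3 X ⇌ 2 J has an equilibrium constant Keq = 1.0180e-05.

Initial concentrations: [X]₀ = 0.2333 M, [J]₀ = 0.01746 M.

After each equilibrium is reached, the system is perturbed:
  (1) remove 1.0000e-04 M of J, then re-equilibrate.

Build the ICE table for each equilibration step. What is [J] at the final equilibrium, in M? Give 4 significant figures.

[J]_eq = 4.1985e-04 M

Q₀ = 0.02401 vs Keq = 1.0180e-05 ⇒ Q>K, reverse
Step 1:
                  X         J
  I          0.2333   0.01746
  C         0.02556  -0.01704
  E          0.2589 4.2021e-04
  solve Keq expr → x = -0.00852; check Q = 1.0180e-05
Then remove 1.0000e-04 M of J.
Step 2:
                  X         J
  I          0.2589 3.2021e-04
  C       -1.4945e-04 9.9636e-05
  E          0.2587 4.1985e-04
  solve Keq expr → x = 4.9818e-05; check Q = 1.0180e-05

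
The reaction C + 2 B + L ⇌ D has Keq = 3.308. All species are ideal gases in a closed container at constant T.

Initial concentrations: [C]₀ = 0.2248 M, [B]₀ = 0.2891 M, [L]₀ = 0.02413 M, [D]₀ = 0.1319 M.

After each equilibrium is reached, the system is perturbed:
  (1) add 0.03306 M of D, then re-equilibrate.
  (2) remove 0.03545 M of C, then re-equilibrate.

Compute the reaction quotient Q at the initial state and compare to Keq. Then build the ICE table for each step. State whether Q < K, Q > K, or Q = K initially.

Q₀ = 290.9; Q > K (proceeds reverse)

Q₀ = 290.9 vs Keq = 3.308 ⇒ Q>K, reverse
Step 1:
                    C           B           L           D
  Initial      0.2248      0.2891     0.02413      0.1319
  Change          0.1         0.2         0.1        -0.1
  Equil        0.3248      0.4891      0.1241      0.0319
  solve Keq expr → x = -0.1; check Q = 3.308
Then add 0.03306 M of D.
Step 2:
                    C           B           L           D
  Initial      0.3248      0.4891      0.1241     0.06496
  Change      0.01941     0.03882     0.01941    -0.01941
  Equil        0.3442      0.5279      0.1435     0.04555
  solve Keq expr → x = -0.01941; check Q = 3.308
Then remove 0.03545 M of C.
Step 3:
                    C           B           L           D
  Initial      0.3088      0.5279      0.1435     0.04555
  Change     0.002697    0.005395    0.002697   -0.002697
  Equil        0.3115      0.5333      0.1462     0.04285
  solve Keq expr → x = -0.002697; check Q = 3.308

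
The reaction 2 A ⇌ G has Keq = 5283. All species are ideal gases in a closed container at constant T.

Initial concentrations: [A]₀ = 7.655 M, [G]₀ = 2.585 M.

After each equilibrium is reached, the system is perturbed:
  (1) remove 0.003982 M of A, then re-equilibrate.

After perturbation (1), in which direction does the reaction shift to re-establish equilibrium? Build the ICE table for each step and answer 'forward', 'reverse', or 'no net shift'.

Direction: reverse

Q₀ = 0.04411 vs Keq = 5283 ⇒ Q<K, forward
Step 1:
                   A          G
  I            7.655      2.585
  C            -7.62       3.81
  E          0.03479      6.395
  solve Keq expr → x = 3.81; check Q = 5283
Then remove 0.003982 M of A.
Step 2:
                   A          G
  I          0.03081      6.395
  C         0.003977  -0.001988
  E          0.03479      6.393
  solve Keq expr → x = -0.001988; check Q = 5283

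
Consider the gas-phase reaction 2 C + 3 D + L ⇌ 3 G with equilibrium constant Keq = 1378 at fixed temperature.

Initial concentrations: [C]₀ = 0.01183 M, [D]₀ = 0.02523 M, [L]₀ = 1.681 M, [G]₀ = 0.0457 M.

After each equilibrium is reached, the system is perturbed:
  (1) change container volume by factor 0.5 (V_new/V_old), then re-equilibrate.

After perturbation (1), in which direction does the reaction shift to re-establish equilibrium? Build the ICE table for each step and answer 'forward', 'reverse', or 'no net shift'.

Q₀ = 2.5262e+04 vs Keq = 1378 ⇒ Q>K, reverse
Step 1:
                    C           D           L           G
  init        0.01183     0.02523       1.681      0.0457
  Δ          0.007417     0.01113    0.003709    -0.01113
  eq          0.01925     0.03636       1.685     0.03457
  solve Keq expr → x = -0.003709; check Q = 1378
Then change container volume by factor 0.5 (V_new/V_old).
Step 2:
                    C           D           L           G
  init        0.03849     0.07271       3.369     0.06915
  Δ          -0.01095    -0.01643   -0.005477     0.01643
  eq          0.02754     0.05628       3.364     0.08558
  solve Keq expr → x = 0.005477; check Q = 1378

Direction: forward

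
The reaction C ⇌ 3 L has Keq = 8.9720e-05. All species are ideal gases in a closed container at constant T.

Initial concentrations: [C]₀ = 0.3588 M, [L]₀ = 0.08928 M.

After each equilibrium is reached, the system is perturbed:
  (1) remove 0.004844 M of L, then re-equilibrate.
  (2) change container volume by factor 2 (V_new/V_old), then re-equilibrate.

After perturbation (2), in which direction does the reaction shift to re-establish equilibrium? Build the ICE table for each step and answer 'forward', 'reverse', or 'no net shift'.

Q₀ = 0.001983 vs Keq = 8.9720e-05 ⇒ Q>K, reverse
Step 1:
                    C           L
  init         0.3588     0.08928
  Δ           0.01897    -0.05692
  eq           0.3778     0.03236
  solve Keq expr → x = -0.01897; check Q = 8.9720e-05
Then remove 0.004844 M of L.
Step 2:
                    C           L
  init         0.3778     0.02752
  Δ         -0.001599    0.004798
  eq           0.3762     0.03232
  solve Keq expr → x = 0.001599; check Q = 8.9720e-05
Then change container volume by factor 2 (V_new/V_old).
Step 3:
                    C           L
  init         0.1881     0.01616
  Δ         -0.003116    0.009349
  eq            0.185     0.02551
  solve Keq expr → x = 0.003116; check Q = 8.9720e-05

Direction: forward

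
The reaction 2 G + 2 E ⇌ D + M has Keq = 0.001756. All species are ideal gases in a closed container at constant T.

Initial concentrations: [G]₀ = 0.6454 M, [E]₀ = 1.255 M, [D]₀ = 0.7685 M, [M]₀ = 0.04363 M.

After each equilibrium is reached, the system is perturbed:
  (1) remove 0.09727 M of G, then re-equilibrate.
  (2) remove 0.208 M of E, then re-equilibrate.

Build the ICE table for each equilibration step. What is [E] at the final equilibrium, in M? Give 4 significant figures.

Q₀ = 0.05111 vs Keq = 0.001756 ⇒ Q>K, reverse
Step 1:
                   G          E          D          M
  Initial     0.6454      1.255     0.7685    0.04363
  Change     0.08268    0.08268   -0.04134   -0.04134
  Equil       0.7281      1.338     0.7272   0.002291
  solve Keq expr → x = -0.04134; check Q = 0.001756
Then remove 0.09727 M of G.
Step 2:
                   G          E          D          M
  Initial     0.6308      1.338     0.7272   0.002291
  Change    0.001122   0.001122 -5.6081e-04 -5.6081e-04
  Equil       0.6319      1.339     0.7266    0.00173
  solve Keq expr → x = -5.6081e-04; check Q = 0.001756
Then remove 0.208 M of E.
Step 3:
                   G          E          D          M
  Initial     0.6319      1.131     0.7266    0.00173
  Change  9.7789e-04 9.7789e-04 -4.8895e-04 -4.8895e-04
  Equil       0.6329      1.132     0.7261   0.001241
  solve Keq expr → x = -4.8895e-04; check Q = 0.001756

[E]_eq = 1.132 M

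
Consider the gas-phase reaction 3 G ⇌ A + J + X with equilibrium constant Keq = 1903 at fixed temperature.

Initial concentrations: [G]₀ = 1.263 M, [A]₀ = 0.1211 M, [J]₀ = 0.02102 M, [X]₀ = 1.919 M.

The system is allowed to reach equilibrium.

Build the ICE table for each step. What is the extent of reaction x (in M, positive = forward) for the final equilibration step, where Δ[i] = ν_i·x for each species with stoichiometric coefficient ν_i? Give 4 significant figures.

x = 0.3995 M

Q₀ = 0.002425 vs Keq = 1903 ⇒ Q<K, forward
Step 1:
                    G           A           J           X
  I             1.263      0.1211     0.02102       1.919
  C            -1.199      0.3995      0.3995      0.3995
  E           0.06437      0.5206      0.4206       2.319
  solve Keq expr → x = 0.3995; check Q = 1903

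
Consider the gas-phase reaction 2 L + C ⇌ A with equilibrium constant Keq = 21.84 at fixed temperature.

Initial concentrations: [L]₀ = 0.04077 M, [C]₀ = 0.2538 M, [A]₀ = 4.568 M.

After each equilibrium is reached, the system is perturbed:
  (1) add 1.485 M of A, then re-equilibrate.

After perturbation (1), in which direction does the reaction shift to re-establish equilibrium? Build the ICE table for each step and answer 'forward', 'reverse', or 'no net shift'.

Direction: reverse

Q₀ = 1.0828e+04 vs Keq = 21.84 ⇒ Q>K, reverse
Step 1:
                  L         C         A
  I         0.04077    0.2538     4.568
  C          0.5643    0.2822   -0.2822
  E          0.6051     0.536     4.286
  solve Keq expr → x = -0.2822; check Q = 21.84
Then add 1.485 M of A.
Step 2:
                  L         C         A
  I          0.6051     0.536     5.771
  C         0.07235   0.03618  -0.03618
  E          0.6774    0.5721     5.735
  solve Keq expr → x = -0.03618; check Q = 21.84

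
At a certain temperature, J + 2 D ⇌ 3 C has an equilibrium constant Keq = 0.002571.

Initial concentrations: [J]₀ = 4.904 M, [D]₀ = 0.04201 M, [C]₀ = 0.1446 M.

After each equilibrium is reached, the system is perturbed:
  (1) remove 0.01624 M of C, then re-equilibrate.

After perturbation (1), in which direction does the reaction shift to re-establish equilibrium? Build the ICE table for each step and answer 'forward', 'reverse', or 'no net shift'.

Direction: forward

Q₀ = 0.3493 vs Keq = 0.002571 ⇒ Q>K, reverse
Step 1:
                    J           D           C
  init          4.904     0.04201      0.1446
  Δ             0.031     0.06201    -0.09301
  eq            4.935       0.104     0.05159
  solve Keq expr → x = -0.031; check Q = 0.002571
Then remove 0.01624 M of C.
Step 2:
                    J           D           C
  init          4.935       0.104     0.03535
  Δ          -0.00442    -0.00884     0.01326
  eq            4.931     0.09518     0.04861
  solve Keq expr → x = 0.00442; check Q = 0.002571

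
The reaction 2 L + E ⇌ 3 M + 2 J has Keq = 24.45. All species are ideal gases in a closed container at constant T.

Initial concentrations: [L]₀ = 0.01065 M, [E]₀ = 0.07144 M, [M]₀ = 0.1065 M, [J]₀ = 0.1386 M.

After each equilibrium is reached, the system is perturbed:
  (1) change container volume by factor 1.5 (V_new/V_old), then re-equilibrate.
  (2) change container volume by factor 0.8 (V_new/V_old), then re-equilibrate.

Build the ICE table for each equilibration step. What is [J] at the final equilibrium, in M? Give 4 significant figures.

Q₀ = 2.864 vs Keq = 24.45 ⇒ Q<K, forward
Step 1:
                   L          E          M          J
  I          0.01065    0.07144     0.1065     0.1386
  C        -0.006232  -0.003116   0.009347   0.006232
  E         0.004418    0.06832     0.1158     0.1448
  solve Keq expr → x = 0.003116; check Q = 24.45
Then change container volume by factor 1.5 (V_new/V_old).
Step 2:
                   L          E          M          J
  I         0.002946    0.04555    0.07723    0.09655
  C       -9.0114e-04 -4.5057e-04   0.001352 9.0114e-04
  E         0.002044     0.0451    0.07858    0.09746
  solve Keq expr → x = 4.5057e-04; check Q = 24.45
Then change container volume by factor 0.8 (V_new/V_old).
Step 3:
                   L          E          M          J
  I         0.002556    0.05637    0.09823     0.1218
  C       5.7416e-04 2.8708e-04 -8.6124e-04 -5.7416e-04
  E          0.00313    0.05666    0.09737     0.1212
  solve Keq expr → x = -2.8708e-04; check Q = 24.45

[J]_eq = 0.1212 M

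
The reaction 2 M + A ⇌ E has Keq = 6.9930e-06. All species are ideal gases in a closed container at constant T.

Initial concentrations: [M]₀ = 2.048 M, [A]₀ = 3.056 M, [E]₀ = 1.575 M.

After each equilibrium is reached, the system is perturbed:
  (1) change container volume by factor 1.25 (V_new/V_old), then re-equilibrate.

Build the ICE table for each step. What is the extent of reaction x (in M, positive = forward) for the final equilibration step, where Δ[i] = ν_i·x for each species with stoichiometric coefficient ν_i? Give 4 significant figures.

Q₀ = 0.1229 vs Keq = 6.9930e-06 ⇒ Q>K, reverse
Step 1:
                   M          A          E
  init         2.048      3.056      1.575
  Δ            3.148      1.574     -1.574
  eq           5.196       4.63 8.7425e-04
  solve Keq expr → x = -1.574; check Q = 6.9930e-06
Then change container volume by factor 1.25 (V_new/V_old).
Step 2:
                   M          A          E
  init         4.157      3.704 6.9940e-04
  Δ       5.0329e-04 2.5165e-04 -2.5165e-04
  eq           4.158      3.704 4.4776e-04
  solve Keq expr → x = -2.5165e-04; check Q = 6.9930e-06

x = -2.5165e-04 M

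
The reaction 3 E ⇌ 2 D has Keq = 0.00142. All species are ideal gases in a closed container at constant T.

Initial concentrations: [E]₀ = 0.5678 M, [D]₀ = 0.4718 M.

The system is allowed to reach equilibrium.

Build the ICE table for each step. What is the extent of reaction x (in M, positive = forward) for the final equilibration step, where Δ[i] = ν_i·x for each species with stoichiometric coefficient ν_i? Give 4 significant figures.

x = -0.2111 M

Q₀ = 1.216 vs Keq = 0.00142 ⇒ Q>K, reverse
Step 1:
                  E         D
  I          0.5678    0.4718
  C          0.6333   -0.4222
  E           1.201    0.0496
  solve Keq expr → x = -0.2111; check Q = 0.00142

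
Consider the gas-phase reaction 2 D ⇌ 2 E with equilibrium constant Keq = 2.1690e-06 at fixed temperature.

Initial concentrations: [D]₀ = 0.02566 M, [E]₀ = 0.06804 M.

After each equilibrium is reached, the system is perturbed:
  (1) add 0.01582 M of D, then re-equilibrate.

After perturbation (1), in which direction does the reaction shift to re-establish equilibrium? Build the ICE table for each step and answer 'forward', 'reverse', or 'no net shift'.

Direction: forward

Q₀ = 7.031 vs Keq = 2.1690e-06 ⇒ Q>K, reverse
Step 1:
                  D         E
  I         0.02566   0.06804
  C          0.0679   -0.0679
  E         0.09356 1.3779e-04
  solve Keq expr → x = -0.03395; check Q = 2.1690e-06
Then add 0.01582 M of D.
Step 2:
                  D         E
  I          0.1094 1.3779e-04
  C       -2.3265e-05 2.3265e-05
  E          0.1094 1.6106e-04
  solve Keq expr → x = 1.1632e-05; check Q = 2.1690e-06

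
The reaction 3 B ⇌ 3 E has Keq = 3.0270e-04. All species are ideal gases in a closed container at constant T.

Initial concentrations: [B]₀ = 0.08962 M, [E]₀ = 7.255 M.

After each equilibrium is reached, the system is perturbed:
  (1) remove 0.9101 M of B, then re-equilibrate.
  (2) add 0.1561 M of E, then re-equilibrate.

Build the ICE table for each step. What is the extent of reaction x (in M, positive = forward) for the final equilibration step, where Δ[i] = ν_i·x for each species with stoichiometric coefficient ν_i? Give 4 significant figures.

Q₀ = 5.3051e+05 vs Keq = 3.0270e-04 ⇒ Q>K, reverse
Step 1:
                    B           E
  Initial     0.08962       7.255
  Change        6.793      -6.793
  Equil         6.883      0.4621
  solve Keq expr → x = -2.264; check Q = 3.0270e-04
Then remove 0.9101 M of B.
Step 2:
                    B           E
  Initial       5.972      0.4621
  Change      0.05726    -0.05726
  Equil          6.03      0.4049
  solve Keq expr → x = -0.01909; check Q = 3.0270e-04
Then add 0.1561 M of E.
Step 3:
                    B           E
  Initial        6.03       0.561
  Change       0.1463     -0.1463
  Equil         6.176      0.4147
  solve Keq expr → x = -0.04876; check Q = 3.0270e-04

x = -0.04876 M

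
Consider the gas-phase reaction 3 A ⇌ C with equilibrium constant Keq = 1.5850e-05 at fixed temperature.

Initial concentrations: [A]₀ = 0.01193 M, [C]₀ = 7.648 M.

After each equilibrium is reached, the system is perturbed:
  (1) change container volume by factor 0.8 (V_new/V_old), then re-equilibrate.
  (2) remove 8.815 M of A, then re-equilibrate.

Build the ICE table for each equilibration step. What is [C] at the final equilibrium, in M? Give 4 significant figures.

[C]_eq = 0.118 M

Q₀ = 4.5043e+06 vs Keq = 1.5850e-05 ⇒ Q>K, reverse
Step 1:
                  A         C
  I         0.01193     7.648
  C           22.41    -7.469
  E           22.42    0.1786
  solve Keq expr → x = -7.469; check Q = 1.5850e-05
Then change container volume by factor 0.8 (V_new/V_old).
Step 2:
                  A         C
  I           28.03    0.2233
  C         -0.3392    0.1131
  E           27.69    0.3364
  solve Keq expr → x = 0.1131; check Q = 1.5850e-05
Then remove 8.815 M of A.
Step 3:
                  A         C
  I           18.87    0.3364
  C          0.6551   -0.2184
  E           19.53     0.118
  solve Keq expr → x = -0.2184; check Q = 1.5850e-05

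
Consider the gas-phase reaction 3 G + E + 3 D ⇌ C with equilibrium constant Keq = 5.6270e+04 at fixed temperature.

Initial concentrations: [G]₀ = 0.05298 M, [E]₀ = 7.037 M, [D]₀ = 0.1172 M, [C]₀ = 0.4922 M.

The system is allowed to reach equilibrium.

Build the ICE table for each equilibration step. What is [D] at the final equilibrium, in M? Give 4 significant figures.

Q₀ = 2.9217e+05 vs Keq = 5.6270e+04 ⇒ Q>K, reverse
Step 1:
                  G         E         D         C
  init      0.05298     7.037    0.1172    0.4922
  Δ         0.02318  0.007727   0.02318 -0.007727
  eq        0.07616     7.045    0.1404    0.4845
  solve Keq expr → x = -0.007727; check Q = 5.6270e+04

[D]_eq = 0.1404 M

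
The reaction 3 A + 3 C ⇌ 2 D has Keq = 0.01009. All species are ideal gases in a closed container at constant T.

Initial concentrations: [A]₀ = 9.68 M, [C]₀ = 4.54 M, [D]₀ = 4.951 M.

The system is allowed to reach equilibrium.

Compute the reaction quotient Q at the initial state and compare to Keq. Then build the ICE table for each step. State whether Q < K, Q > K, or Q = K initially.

Q₀ = 2.8880e-04; Q < K (proceeds forward)

Q₀ = 2.8880e-04 vs Keq = 0.01009 ⇒ Q<K, forward
Step 1:
                   A          C          D
  init          9.68       4.54      4.951
  Δ           -2.341     -2.341      1.561
  eq           7.339      2.199      6.512
  solve Keq expr → x = 0.7804; check Q = 0.01009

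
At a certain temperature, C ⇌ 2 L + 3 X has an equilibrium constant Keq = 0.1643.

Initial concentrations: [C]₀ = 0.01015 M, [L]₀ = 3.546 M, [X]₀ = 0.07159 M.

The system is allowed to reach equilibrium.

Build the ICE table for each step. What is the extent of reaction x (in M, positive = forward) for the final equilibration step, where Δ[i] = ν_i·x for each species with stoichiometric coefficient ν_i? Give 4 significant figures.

Q₀ = 0.4545 vs Keq = 0.1643 ⇒ Q>K, reverse
Step 1:
                  C         L         X
  init      0.01015     3.546   0.07159
  Δ        0.004583 -0.009166  -0.01375
  eq        0.01473     3.537   0.05784
  solve Keq expr → x = -0.004583; check Q = 0.1643

x = -0.004583 M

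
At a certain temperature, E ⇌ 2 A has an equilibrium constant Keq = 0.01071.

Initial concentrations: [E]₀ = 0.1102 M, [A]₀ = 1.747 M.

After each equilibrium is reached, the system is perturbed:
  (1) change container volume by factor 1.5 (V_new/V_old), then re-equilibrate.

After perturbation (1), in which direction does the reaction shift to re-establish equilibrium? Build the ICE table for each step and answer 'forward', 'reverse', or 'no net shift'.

Direction: forward

Q₀ = 27.7 vs Keq = 0.01071 ⇒ Q>K, reverse
Step 1:
                    E           A
  I            0.1102       1.747
  C            0.8235      -1.647
  E            0.9337         0.1
  solve Keq expr → x = -0.8235; check Q = 0.01071
Then change container volume by factor 1.5 (V_new/V_old).
Step 2:
                    E           A
  I            0.6225     0.06667
  C         -0.007253     0.01451
  E            0.6152     0.08117
  solve Keq expr → x = 0.007253; check Q = 0.01071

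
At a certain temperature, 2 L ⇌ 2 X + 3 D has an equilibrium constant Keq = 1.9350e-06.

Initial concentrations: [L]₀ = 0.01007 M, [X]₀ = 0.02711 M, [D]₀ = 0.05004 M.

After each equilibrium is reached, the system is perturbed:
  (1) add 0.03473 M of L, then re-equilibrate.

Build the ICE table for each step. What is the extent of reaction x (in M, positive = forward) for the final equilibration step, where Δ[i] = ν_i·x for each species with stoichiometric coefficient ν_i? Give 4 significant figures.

x = 0.002274 M

Q₀ = 9.0814e-04 vs Keq = 1.9350e-06 ⇒ Q>K, reverse
Step 1:
                   L          X          D
  init       0.01007    0.02711    0.05004
  Δ          0.01714   -0.01714   -0.02571
  eq         0.02721   0.009972    0.02433
  solve Keq expr → x = -0.008569; check Q = 1.9350e-06
Then add 0.03473 M of L.
Step 2:
                   L          X          D
  init       0.06194   0.009972    0.02433
  Δ        -0.004547   0.004547   0.006821
  eq         0.05739    0.01452    0.03115
  solve Keq expr → x = 0.002274; check Q = 1.9350e-06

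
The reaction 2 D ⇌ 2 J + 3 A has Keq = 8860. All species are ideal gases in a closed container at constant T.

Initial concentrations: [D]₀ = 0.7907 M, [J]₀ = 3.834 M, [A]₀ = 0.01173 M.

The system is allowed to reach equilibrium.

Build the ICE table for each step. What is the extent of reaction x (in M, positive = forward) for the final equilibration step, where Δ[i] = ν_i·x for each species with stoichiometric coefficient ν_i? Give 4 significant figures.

x = 0.3669 M

Q₀ = 3.7947e-05 vs Keq = 8860 ⇒ Q<K, forward
Step 1:
                  D         J         A
  I          0.7907     3.834   0.01173
  C         -0.7338    0.7338     1.101
  E         0.05693     4.568     1.112
  solve Keq expr → x = 0.3669; check Q = 8860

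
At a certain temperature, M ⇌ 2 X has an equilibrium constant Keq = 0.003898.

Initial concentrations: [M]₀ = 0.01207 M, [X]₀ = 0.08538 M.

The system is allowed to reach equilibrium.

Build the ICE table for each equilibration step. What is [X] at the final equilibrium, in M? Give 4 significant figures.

Q₀ = 0.604 vs Keq = 0.003898 ⇒ Q>K, reverse
Step 1:
                    M           X
  init        0.01207     0.08538
  Δ           0.03586    -0.07171
  eq          0.04793     0.01367
  solve Keq expr → x = -0.03586; check Q = 0.003898

[X]_eq = 0.01367 M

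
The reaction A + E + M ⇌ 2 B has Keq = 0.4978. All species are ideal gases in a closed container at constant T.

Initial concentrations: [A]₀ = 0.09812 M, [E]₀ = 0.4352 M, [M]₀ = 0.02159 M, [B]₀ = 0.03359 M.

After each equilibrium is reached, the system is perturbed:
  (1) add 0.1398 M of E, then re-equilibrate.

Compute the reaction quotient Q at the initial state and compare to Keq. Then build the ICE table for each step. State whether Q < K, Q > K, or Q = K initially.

Q₀ = 1.224; Q > K (proceeds reverse)

Q₀ = 1.224 vs Keq = 0.4978 ⇒ Q>K, reverse
Step 1:
                    A           E           M           B
  I           0.09812      0.4352     0.02159     0.03359
  C          0.004646    0.004646    0.004646   -0.009293
  E            0.1028      0.4398     0.02624      0.0243
  solve Keq expr → x = -0.004646; check Q = 0.4978
Then add 0.1398 M of E.
Step 2:
                    A           E           M           B
  I            0.1028      0.5796     0.02624      0.0243
  C         -0.001334   -0.001334   -0.001334    0.002669
  E            0.1014      0.5783      0.0249     0.02697
  solve Keq expr → x = 0.001334; check Q = 0.4978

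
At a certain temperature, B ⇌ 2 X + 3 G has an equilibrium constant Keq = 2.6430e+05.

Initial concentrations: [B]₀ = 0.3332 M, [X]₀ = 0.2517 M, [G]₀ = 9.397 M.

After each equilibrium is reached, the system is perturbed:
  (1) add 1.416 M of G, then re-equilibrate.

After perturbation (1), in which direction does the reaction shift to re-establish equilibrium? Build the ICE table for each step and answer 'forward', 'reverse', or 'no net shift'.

Q₀ = 157.8 vs Keq = 2.6430e+05 ⇒ Q<K, forward
Step 1:
                   B          X          G
  I           0.3332     0.2517      9.397
  C          -0.3297     0.6594      0.989
  E         0.003518     0.9111      10.39
  solve Keq expr → x = 0.3297; check Q = 2.6430e+05
Then add 1.416 M of G.
Step 2:
                   B          X          G
  I         0.003518     0.9111       11.8
  C         0.001602  -0.003203  -0.004805
  E          0.00512     0.9079       11.8
  solve Keq expr → x = -0.001602; check Q = 2.6430e+05

Direction: reverse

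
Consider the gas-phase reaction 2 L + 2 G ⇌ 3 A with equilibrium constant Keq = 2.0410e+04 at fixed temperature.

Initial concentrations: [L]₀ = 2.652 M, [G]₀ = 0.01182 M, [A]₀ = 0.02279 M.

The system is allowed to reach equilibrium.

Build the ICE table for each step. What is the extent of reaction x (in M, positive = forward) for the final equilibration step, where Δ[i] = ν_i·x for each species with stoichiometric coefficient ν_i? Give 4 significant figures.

Q₀ = 0.01205 vs Keq = 2.0410e+04 ⇒ Q<K, forward
Step 1:
                   L          G          A
  I            2.652    0.01182    0.02279
  C          -0.0118    -0.0118     0.0177
  E             2.64 2.1599e-05    0.04049
  solve Keq expr → x = 0.005899; check Q = 2.0410e+04

x = 0.005899 M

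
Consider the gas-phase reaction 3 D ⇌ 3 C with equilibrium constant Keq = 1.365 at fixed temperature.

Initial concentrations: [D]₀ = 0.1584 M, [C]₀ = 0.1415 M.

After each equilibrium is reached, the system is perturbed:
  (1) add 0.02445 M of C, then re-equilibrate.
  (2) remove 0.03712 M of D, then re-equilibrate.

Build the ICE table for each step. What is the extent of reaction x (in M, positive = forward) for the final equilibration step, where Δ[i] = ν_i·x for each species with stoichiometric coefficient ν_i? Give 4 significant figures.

Q₀ = 0.7129 vs Keq = 1.365 ⇒ Q<K, forward
Step 1:
                  D         C
  init       0.1584    0.1415
  Δ        -0.01622   0.01622
  eq         0.1422    0.1577
  solve Keq expr → x = 0.005406; check Q = 1.365
Then add 0.02445 M of C.
Step 2:
                  D         C
  init       0.1422    0.1822
  Δ         0.01159  -0.01159
  eq         0.1538    0.1706
  solve Keq expr → x = -0.003864; check Q = 1.365
Then remove 0.03712 M of D.
Step 3:
                  D         C
  init       0.1167    0.1706
  Δ         0.01952  -0.01952
  eq         0.1362    0.1511
  solve Keq expr → x = -0.006507; check Q = 1.365

x = -0.006507 M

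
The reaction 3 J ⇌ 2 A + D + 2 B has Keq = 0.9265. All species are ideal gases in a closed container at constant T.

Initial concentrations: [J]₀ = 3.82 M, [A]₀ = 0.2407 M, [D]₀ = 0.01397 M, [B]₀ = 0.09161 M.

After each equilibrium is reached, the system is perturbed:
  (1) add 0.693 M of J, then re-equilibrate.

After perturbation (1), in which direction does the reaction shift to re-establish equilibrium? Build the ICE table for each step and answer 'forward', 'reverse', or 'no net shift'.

Q₀ = 1.2186e-07 vs Keq = 0.9265 ⇒ Q<K, forward
Step 1:
                    J           A           D           B
  I              3.82      0.2407     0.01397     0.09161
  C            -2.125       1.417      0.7083       1.417
  E             1.695       1.657      0.7223       1.508
  solve Keq expr → x = 0.7083; check Q = 0.9265
Then add 0.693 M of J.
Step 2:
                    J           A           D           B
  I             2.388       1.657      0.7223       1.508
  C           -0.3057      0.2038      0.1019      0.2038
  E             2.082       1.861      0.8242       1.712
  solve Keq expr → x = 0.1019; check Q = 0.9265

Direction: forward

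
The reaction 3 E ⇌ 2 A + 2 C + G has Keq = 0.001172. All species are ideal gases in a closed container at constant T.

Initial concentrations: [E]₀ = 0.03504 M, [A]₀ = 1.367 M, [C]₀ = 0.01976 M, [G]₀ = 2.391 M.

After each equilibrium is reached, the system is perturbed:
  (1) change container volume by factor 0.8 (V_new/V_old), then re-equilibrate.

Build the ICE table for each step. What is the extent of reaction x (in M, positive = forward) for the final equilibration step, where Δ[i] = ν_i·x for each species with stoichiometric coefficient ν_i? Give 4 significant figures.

Q₀ = 40.55 vs Keq = 0.001172 ⇒ Q>K, reverse
Step 1:
                    E           A           C           G
  I           0.03504       1.367     0.01976       2.391
  C           0.02924    -0.01949    -0.01949   -0.009746
  E           0.06428       1.348  2.6830e-04       2.381
  solve Keq expr → x = -0.009746; check Q = 0.001172
Then change container volume by factor 0.8 (V_new/V_old).
Step 2:
                    E           A           C           G
  I           0.08035       1.684  3.3537e-04       2.977
  C        9.9843e-05 -6.6562e-05 -6.6562e-05 -3.3281e-05
  E           0.08045       1.684  2.6881e-04       2.977
  solve Keq expr → x = -3.3281e-05; check Q = 0.001172

x = -3.3281e-05 M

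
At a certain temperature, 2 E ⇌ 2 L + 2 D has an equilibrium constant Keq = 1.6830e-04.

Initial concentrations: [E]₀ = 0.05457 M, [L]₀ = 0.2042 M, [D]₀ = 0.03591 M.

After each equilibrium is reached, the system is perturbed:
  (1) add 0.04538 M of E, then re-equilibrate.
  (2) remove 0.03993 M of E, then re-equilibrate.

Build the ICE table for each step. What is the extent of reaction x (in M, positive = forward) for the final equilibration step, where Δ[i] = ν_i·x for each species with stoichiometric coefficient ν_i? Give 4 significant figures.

x = -0.001314 M

Q₀ = 0.01806 vs Keq = 1.6830e-04 ⇒ Q>K, reverse
Step 1:
                  E         L         D
  I         0.05457    0.2042   0.03591
  C         0.02965  -0.02965  -0.02965
  E         0.08422    0.1745   0.00626
  solve Keq expr → x = -0.01483; check Q = 1.6830e-04
Then add 0.04538 M of E.
Step 2:
                  E         L         D
  I          0.1296    0.1745   0.00626
  C       -0.002992  0.002992  0.002992
  E          0.1266    0.1775  0.009251
  solve Keq expr → x = 0.001496; check Q = 1.6830e-04
Then remove 0.03993 M of E.
Step 3:
                  E         L         D
  I         0.08668    0.1775  0.009251
  C        0.002628 -0.002628 -0.002628
  E         0.08931    0.1749  0.006624
  solve Keq expr → x = -0.001314; check Q = 1.6830e-04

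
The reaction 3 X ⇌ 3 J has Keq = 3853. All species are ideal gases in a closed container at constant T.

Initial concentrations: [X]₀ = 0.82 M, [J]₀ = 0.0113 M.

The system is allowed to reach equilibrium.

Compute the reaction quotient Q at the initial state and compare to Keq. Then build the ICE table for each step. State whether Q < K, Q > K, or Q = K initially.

Q₀ = 2.6169e-06; Q < K (proceeds forward)

Q₀ = 2.6169e-06 vs Keq = 3853 ⇒ Q<K, forward
Step 1:
                    X           J
  Initial        0.82      0.0113
  Change      -0.7702      0.7702
  Equil       0.04985      0.7815
  solve Keq expr → x = 0.2567; check Q = 3853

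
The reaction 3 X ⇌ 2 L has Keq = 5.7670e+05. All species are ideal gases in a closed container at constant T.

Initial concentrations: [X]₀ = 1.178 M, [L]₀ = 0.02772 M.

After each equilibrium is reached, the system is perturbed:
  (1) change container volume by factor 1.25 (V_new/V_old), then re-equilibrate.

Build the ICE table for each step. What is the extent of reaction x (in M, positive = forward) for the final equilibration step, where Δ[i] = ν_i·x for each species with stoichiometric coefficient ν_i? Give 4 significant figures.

x = -2.1296e-04 M

Q₀ = 4.7006e-04 vs Keq = 5.7670e+05 ⇒ Q<K, forward
Step 1:
                   X          L
  init         1.178    0.02772
  Δ           -1.168     0.7784
  eq         0.01041     0.8061
  solve Keq expr → x = 0.3892; check Q = 5.7670e+05
Then change container volume by factor 1.25 (V_new/V_old).
Step 2:
                   X          L
  init      0.008325     0.6449
  Δ       6.3887e-04 -4.2591e-04
  eq        0.008964     0.6445
  solve Keq expr → x = -2.1296e-04; check Q = 5.7670e+05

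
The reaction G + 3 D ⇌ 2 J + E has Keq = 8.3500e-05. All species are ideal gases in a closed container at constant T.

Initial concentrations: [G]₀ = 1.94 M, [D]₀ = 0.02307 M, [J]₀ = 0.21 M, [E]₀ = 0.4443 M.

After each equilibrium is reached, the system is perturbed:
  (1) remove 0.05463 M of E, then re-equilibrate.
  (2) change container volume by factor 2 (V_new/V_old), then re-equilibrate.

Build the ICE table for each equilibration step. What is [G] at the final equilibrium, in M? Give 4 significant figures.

[G]_eq = 1.022 M

Q₀ = 822.6 vs Keq = 8.3500e-05 ⇒ Q>K, reverse
Step 1:
                   G          D          J          E
  I             1.94    0.02307       0.21     0.4443
  C           0.1029     0.3086    -0.2057    -0.1029
  E            2.043     0.3317   0.004269     0.3414
  solve Keq expr → x = -0.1029; check Q = 8.3500e-05
Then remove 0.05463 M of E.
Step 2:
                   G          D          J          E
  I            2.043     0.3317   0.004269     0.2868
  C       -1.8765e-04 -5.6296e-04 3.7531e-04 1.8765e-04
  E            2.043     0.3311   0.004645      0.287
  solve Keq expr → x = 1.8765e-04; check Q = 8.3500e-05
Then change container volume by factor 2 (V_new/V_old).
Step 3:
                   G          D          J          E
  I            1.021     0.1656   0.002322     0.1435
  C       3.3159e-04 9.9477e-04 -6.6318e-04 -3.3159e-04
  E            1.022     0.1665   0.001659     0.1432
  solve Keq expr → x = -3.3159e-04; check Q = 8.3500e-05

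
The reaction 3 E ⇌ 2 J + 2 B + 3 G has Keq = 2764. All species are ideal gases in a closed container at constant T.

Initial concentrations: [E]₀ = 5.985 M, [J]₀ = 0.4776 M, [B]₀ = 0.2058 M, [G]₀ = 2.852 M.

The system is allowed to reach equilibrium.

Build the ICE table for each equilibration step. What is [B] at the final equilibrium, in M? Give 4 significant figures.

Q₀ = 0.001045 vs Keq = 2764 ⇒ Q<K, forward
Step 1:
                    E           J           B           G
  I             5.985      0.4776      0.2058       2.852
  C            -3.931       2.621       2.621       3.931
  E             2.054       3.098       2.827       6.783
  solve Keq expr → x = 1.31; check Q = 2764

[B]_eq = 2.827 M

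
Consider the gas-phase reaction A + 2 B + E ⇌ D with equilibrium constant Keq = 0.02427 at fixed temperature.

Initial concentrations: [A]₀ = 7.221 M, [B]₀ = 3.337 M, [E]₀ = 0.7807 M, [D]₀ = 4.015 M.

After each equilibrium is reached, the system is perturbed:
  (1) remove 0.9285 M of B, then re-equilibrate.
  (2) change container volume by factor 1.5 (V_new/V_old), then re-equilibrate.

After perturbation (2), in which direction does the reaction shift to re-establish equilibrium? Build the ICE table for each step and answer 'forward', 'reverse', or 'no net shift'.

Q₀ = 0.06396 vs Keq = 0.02427 ⇒ Q>K, reverse
Step 1:
                   A          B          E          D
  Initial      7.221      3.337     0.7807      4.015
  Change       0.385     0.7701      0.385     -0.385
  Equil        7.606      4.107      1.166       3.63
  solve Keq expr → x = -0.385; check Q = 0.02427
Then remove 0.9285 M of B.
Step 2:
                   A          B          E          D
  Initial      7.606      3.179      1.166       3.63
  Change      0.2153     0.4305     0.2153    -0.2153
  Equil        7.821      3.609      1.381      3.415
  solve Keq expr → x = -0.2153; check Q = 0.02427
Then change container volume by factor 1.5 (V_new/V_old).
Step 3:
                   A          B          E          D
  Initial      5.214      2.406     0.9207      2.276
  Change      0.4053     0.8106     0.4053    -0.4053
  Equil         5.62      3.217      1.326      1.871
  solve Keq expr → x = -0.4053; check Q = 0.02427

Direction: reverse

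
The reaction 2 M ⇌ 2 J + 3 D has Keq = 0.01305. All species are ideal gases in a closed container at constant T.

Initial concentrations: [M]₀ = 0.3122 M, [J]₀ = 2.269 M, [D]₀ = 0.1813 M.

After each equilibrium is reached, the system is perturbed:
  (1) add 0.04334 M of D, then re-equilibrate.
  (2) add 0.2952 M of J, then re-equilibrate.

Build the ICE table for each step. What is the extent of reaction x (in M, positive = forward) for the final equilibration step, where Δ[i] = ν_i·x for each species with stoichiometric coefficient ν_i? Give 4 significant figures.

Q₀ = 0.3148 vs Keq = 0.01305 ⇒ Q>K, reverse
Step 1:
                    M           J           D
  I            0.3122       2.269      0.1813
  C            0.0718     -0.0718     -0.1077
  E             0.384       2.197     0.07359
  solve Keq expr → x = -0.0359; check Q = 0.01305
Then add 0.04334 M of D.
Step 2:
                    M           J           D
  I             0.384       2.197      0.1169
  C           0.02627    -0.02627     -0.0394
  E            0.4103       2.171     0.07753
  solve Keq expr → x = -0.01313; check Q = 0.01305
Then add 0.2952 M of J.
Step 3:
                    M           J           D
  I            0.4103       2.466     0.07753
  C          0.003864   -0.003864   -0.005796
  E            0.4141       2.462     0.07174
  solve Keq expr → x = -0.001932; check Q = 0.01305

x = -0.001932 M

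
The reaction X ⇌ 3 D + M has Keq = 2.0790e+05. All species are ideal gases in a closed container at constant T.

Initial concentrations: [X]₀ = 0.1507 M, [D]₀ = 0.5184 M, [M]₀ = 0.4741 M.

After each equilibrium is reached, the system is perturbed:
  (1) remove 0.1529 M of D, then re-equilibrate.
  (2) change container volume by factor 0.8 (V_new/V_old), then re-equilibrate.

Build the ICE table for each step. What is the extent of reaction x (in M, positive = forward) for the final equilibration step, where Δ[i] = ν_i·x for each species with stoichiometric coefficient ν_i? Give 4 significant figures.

Q₀ = 0.4383 vs Keq = 2.0790e+05 ⇒ Q<K, forward
Step 1:
                  X         D         M
  Initial    0.1507    0.5184    0.4741
  Change    -0.1507    0.4521    0.1507
  Equil   2.7470e-06    0.9705    0.6248
  solve Keq expr → x = 0.1507; check Q = 2.0790e+05
Then remove 0.1529 M of D.
Step 2:
                  X         D         M
  Initial 2.7470e-06    0.8176    0.6248
  Change  -1.1045e-06 3.3136e-06 1.1045e-06
  Equil   1.6425e-06    0.8176    0.6248
  solve Keq expr → x = 1.1045e-06; check Q = 2.0790e+05
Then change container volume by factor 0.8 (V_new/V_old).
Step 3:
                  X         D         M
  Initial 2.0531e-06     1.022     0.781
  Change  1.9568e-06 -5.8703e-06 -1.9568e-06
  Equil   4.0099e-06     1.022     0.781
  solve Keq expr → x = -1.9568e-06; check Q = 2.0790e+05

x = -1.9568e-06 M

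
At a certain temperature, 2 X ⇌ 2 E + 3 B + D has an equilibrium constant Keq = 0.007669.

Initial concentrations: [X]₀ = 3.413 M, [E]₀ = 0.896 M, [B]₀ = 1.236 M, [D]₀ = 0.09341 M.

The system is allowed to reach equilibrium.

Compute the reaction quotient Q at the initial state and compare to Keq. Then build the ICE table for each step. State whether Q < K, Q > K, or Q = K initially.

Q₀ = 0.01216; Q > K (proceeds reverse)

Q₀ = 0.01216 vs Keq = 0.007669 ⇒ Q>K, reverse
Step 1:
                   X          E          B          D
  init         3.413      0.896      1.236    0.09341
  Δ          0.03672   -0.03672   -0.05507   -0.01836
  eq            3.45     0.8593      1.181    0.07505
  solve Keq expr → x = -0.01836; check Q = 0.007669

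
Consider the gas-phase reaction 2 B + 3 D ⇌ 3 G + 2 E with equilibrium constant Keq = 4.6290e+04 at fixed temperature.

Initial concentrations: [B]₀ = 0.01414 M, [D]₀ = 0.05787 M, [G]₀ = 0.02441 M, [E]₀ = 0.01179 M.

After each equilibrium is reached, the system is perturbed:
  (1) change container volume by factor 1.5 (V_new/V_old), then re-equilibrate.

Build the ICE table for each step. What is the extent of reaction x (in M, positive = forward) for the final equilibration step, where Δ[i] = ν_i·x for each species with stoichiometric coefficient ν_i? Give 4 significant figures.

Q₀ = 0.05218 vs Keq = 4.6290e+04 ⇒ Q<K, forward
Step 1:
                    B           D           G           E
  I           0.01414     0.05787     0.02441     0.01179
  C          -0.01398    -0.02097     0.02097     0.01398
  E        1.6327e-04      0.0369     0.04538     0.02577
  solve Keq expr → x = 0.006988; check Q = 4.6290e+04
Then change container volume by factor 1.5 (V_new/V_old).
Step 2:
                    B           D           G           E
  I        1.0885e-04      0.0246     0.03025     0.01718
  C                 0           0           0           0
  E        1.0885e-04      0.0246     0.03025     0.01718
  solve Keq expr → x = 0; check Q = 4.6290e+04

x = 0 M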